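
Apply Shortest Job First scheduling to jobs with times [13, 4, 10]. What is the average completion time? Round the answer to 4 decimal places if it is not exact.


SJF order (ascending): [4, 10, 13]
Completion times:
  Job 1: burst=4, C=4
  Job 2: burst=10, C=14
  Job 3: burst=13, C=27
Average completion = 45/3 = 15.0

15.0


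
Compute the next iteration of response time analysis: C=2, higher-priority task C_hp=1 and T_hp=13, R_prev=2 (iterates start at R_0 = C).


R_next = C + ceil(R_prev / T_hp) * C_hp
ceil(2 / 13) = ceil(0.1538) = 1
Interference = 1 * 1 = 1
R_next = 2 + 1 = 3

3


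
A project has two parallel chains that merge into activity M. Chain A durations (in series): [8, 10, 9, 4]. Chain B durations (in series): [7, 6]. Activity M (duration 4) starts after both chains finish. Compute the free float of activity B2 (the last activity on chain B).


ES(B2) = sum of predecessors on chain B = 7
EF(B2) = ES + duration = 7 + 6 = 13
Successor of B2 is M. ES(M) = max(sum(A), sum(B)) = max(31, 13) = 31
Free float = ES(successor) - EF(current) = 31 - 13 = 18

18


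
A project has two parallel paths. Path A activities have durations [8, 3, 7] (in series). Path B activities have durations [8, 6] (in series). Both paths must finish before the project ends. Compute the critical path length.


Path A total = 8 + 3 + 7 = 18
Path B total = 8 + 6 = 14
Critical path = longest path = max(18, 14) = 18

18


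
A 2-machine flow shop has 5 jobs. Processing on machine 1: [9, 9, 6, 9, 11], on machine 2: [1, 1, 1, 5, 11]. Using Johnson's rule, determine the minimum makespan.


Apply Johnson's rule:
  Group 1 (a <= b): [(5, 11, 11)]
  Group 2 (a > b): [(4, 9, 5), (1, 9, 1), (2, 9, 1), (3, 6, 1)]
Optimal job order: [5, 4, 1, 2, 3]
Schedule:
  Job 5: M1 done at 11, M2 done at 22
  Job 4: M1 done at 20, M2 done at 27
  Job 1: M1 done at 29, M2 done at 30
  Job 2: M1 done at 38, M2 done at 39
  Job 3: M1 done at 44, M2 done at 45
Makespan = 45

45


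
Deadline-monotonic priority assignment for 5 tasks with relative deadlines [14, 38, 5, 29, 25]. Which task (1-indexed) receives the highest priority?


Sort tasks by relative deadline (ascending):
  Task 3: deadline = 5
  Task 1: deadline = 14
  Task 5: deadline = 25
  Task 4: deadline = 29
  Task 2: deadline = 38
Priority order (highest first): [3, 1, 5, 4, 2]
Highest priority task = 3

3


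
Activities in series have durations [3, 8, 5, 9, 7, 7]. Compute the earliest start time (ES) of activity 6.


Activity 6 starts after activities 1 through 5 complete.
Predecessor durations: [3, 8, 5, 9, 7]
ES = 3 + 8 + 5 + 9 + 7 = 32

32


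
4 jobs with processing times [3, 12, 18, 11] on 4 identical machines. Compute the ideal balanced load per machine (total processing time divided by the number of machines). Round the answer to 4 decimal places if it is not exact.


Total processing time = 3 + 12 + 18 + 11 = 44
Number of machines = 4
Ideal balanced load = 44 / 4 = 11.0

11.0


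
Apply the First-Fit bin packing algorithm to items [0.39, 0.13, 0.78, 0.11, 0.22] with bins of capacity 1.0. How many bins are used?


Place items sequentially using First-Fit:
  Item 0.39 -> new Bin 1
  Item 0.13 -> Bin 1 (now 0.52)
  Item 0.78 -> new Bin 2
  Item 0.11 -> Bin 1 (now 0.63)
  Item 0.22 -> Bin 1 (now 0.85)
Total bins used = 2

2


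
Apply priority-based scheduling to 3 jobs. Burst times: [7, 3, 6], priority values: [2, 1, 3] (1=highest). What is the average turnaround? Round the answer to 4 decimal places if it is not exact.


Sort by priority (ascending = highest first):
Order: [(1, 3), (2, 7), (3, 6)]
Completion times:
  Priority 1, burst=3, C=3
  Priority 2, burst=7, C=10
  Priority 3, burst=6, C=16
Average turnaround = 29/3 = 9.6667

9.6667


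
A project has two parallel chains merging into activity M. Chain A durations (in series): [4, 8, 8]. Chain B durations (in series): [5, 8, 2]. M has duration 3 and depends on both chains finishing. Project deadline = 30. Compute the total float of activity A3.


Forward pass: ES(A3) = sum of predecessors on chain A = 12
EF = ES + duration = 12 + 8 = 20
Backward pass: LF(M) = deadline = 30; LS(M) = 30 - 3 = 27
LF(A3) = LS(M) - sum(successors on chain A) = 27 - 0 = 27
LS = LF - duration = 27 - 8 = 19
Total float = LS - ES = 19 - 12 = 7

7


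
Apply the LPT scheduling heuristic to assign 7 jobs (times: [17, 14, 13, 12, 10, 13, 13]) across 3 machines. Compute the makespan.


Sort jobs in decreasing order (LPT): [17, 14, 13, 13, 13, 12, 10]
Assign each job to the least loaded machine:
  Machine 1: jobs [17, 12], load = 29
  Machine 2: jobs [14, 13], load = 27
  Machine 3: jobs [13, 13, 10], load = 36
Makespan = max load = 36

36


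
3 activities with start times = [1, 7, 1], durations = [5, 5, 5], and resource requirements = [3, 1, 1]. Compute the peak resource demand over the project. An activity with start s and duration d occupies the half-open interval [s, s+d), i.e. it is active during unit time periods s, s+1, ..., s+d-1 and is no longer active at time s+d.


Each activity i is active on [start_i, start_i + duration_i).
Compute total resource usage per time slot:
  t=0: active resources = [], total = 0
  t=1: active resources = [3, 1], total = 4
  t=2: active resources = [3, 1], total = 4
  t=3: active resources = [3, 1], total = 4
  t=4: active resources = [3, 1], total = 4
  t=5: active resources = [3, 1], total = 4
  t=6: active resources = [], total = 0
  t=7: active resources = [1], total = 1
  t=8: active resources = [1], total = 1
  t=9: active resources = [1], total = 1
  t=10: active resources = [1], total = 1
  t=11: active resources = [1], total = 1
Peak resource demand = 4

4


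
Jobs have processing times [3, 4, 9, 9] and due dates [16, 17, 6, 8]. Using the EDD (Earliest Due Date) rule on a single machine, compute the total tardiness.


Sort by due date (EDD order): [(9, 6), (9, 8), (3, 16), (4, 17)]
Compute completion times and tardiness:
  Job 1: p=9, d=6, C=9, tardiness=max(0,9-6)=3
  Job 2: p=9, d=8, C=18, tardiness=max(0,18-8)=10
  Job 3: p=3, d=16, C=21, tardiness=max(0,21-16)=5
  Job 4: p=4, d=17, C=25, tardiness=max(0,25-17)=8
Total tardiness = 26

26


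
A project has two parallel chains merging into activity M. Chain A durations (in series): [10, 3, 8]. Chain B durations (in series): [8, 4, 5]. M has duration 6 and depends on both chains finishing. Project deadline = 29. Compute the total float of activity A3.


Forward pass: ES(A3) = sum of predecessors on chain A = 13
EF = ES + duration = 13 + 8 = 21
Backward pass: LF(M) = deadline = 29; LS(M) = 29 - 6 = 23
LF(A3) = LS(M) - sum(successors on chain A) = 23 - 0 = 23
LS = LF - duration = 23 - 8 = 15
Total float = LS - ES = 15 - 13 = 2

2


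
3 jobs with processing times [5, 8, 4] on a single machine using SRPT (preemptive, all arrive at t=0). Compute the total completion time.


Since all jobs arrive at t=0, SRPT equals SPT ordering.
SPT order: [4, 5, 8]
Completion times:
  Job 1: p=4, C=4
  Job 2: p=5, C=9
  Job 3: p=8, C=17
Total completion time = 4 + 9 + 17 = 30

30


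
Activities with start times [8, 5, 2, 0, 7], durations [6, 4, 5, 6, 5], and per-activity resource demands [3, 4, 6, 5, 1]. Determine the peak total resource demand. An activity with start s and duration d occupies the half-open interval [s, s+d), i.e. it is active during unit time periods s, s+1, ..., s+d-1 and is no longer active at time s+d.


Each activity i is active on [start_i, start_i + duration_i).
Compute total resource usage per time slot:
  t=0: active resources = [5], total = 5
  t=1: active resources = [5], total = 5
  t=2: active resources = [6, 5], total = 11
  t=3: active resources = [6, 5], total = 11
  t=4: active resources = [6, 5], total = 11
  t=5: active resources = [4, 6, 5], total = 15
  t=6: active resources = [4, 6], total = 10
  t=7: active resources = [4, 1], total = 5
  t=8: active resources = [3, 4, 1], total = 8
  t=9: active resources = [3, 1], total = 4
  t=10: active resources = [3, 1], total = 4
  t=11: active resources = [3, 1], total = 4
  t=12: active resources = [3], total = 3
  t=13: active resources = [3], total = 3
Peak resource demand = 15

15


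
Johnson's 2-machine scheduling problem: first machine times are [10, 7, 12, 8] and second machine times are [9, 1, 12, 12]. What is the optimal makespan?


Apply Johnson's rule:
  Group 1 (a <= b): [(4, 8, 12), (3, 12, 12)]
  Group 2 (a > b): [(1, 10, 9), (2, 7, 1)]
Optimal job order: [4, 3, 1, 2]
Schedule:
  Job 4: M1 done at 8, M2 done at 20
  Job 3: M1 done at 20, M2 done at 32
  Job 1: M1 done at 30, M2 done at 41
  Job 2: M1 done at 37, M2 done at 42
Makespan = 42

42


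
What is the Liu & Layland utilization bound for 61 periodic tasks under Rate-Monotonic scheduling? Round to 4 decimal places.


Compute 2^(1/61) = 1.0114278734
Subtract 1: 1.0114278734 - 1 = 0.0114278734
Multiply by n: 61 * 0.0114278734 = 0.6971002774
Round to 4 dp: 0.6971

0.6971


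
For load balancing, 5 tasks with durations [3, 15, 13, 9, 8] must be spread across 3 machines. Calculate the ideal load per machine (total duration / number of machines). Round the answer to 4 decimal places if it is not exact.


Total processing time = 3 + 15 + 13 + 9 + 8 = 48
Number of machines = 3
Ideal balanced load = 48 / 3 = 16.0

16.0


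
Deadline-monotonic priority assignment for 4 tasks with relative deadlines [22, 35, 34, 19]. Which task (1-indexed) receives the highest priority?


Sort tasks by relative deadline (ascending):
  Task 4: deadline = 19
  Task 1: deadline = 22
  Task 3: deadline = 34
  Task 2: deadline = 35
Priority order (highest first): [4, 1, 3, 2]
Highest priority task = 4

4


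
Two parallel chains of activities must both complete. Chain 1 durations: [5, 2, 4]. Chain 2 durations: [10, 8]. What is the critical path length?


Path A total = 5 + 2 + 4 = 11
Path B total = 10 + 8 = 18
Critical path = longest path = max(11, 18) = 18

18


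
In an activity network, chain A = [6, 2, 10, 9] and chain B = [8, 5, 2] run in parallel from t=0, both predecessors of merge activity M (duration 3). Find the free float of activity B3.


ES(B3) = sum of predecessors on chain B = 13
EF(B3) = ES + duration = 13 + 2 = 15
Successor of B3 is M. ES(M) = max(sum(A), sum(B)) = max(27, 15) = 27
Free float = ES(successor) - EF(current) = 27 - 15 = 12

12


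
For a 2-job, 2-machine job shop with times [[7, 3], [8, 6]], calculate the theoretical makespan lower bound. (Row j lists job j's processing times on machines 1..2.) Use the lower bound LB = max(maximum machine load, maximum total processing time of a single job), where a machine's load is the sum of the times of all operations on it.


Machine loads:
  Machine 1: 7 + 8 = 15
  Machine 2: 3 + 6 = 9
Max machine load = 15
Job totals:
  Job 1: 10
  Job 2: 14
Max job total = 14
Lower bound = max(15, 14) = 15

15


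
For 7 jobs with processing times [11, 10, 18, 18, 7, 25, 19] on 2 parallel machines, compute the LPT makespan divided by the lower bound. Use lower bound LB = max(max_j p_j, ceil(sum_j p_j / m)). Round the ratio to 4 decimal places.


LPT order: [25, 19, 18, 18, 11, 10, 7]
Machine loads after assignment: [53, 55]
LPT makespan = 55
Lower bound = max(max_job, ceil(total/2)) = max(25, 54) = 54
Ratio = 55 / 54 = 1.0185

1.0185


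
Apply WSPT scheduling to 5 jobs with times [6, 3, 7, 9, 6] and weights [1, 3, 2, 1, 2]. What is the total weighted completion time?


Compute p/w ratios and sort ascending (WSPT): [(3, 3), (6, 2), (7, 2), (6, 1), (9, 1)]
Compute weighted completion times:
  Job (p=3,w=3): C=3, w*C=3*3=9
  Job (p=6,w=2): C=9, w*C=2*9=18
  Job (p=7,w=2): C=16, w*C=2*16=32
  Job (p=6,w=1): C=22, w*C=1*22=22
  Job (p=9,w=1): C=31, w*C=1*31=31
Total weighted completion time = 112

112


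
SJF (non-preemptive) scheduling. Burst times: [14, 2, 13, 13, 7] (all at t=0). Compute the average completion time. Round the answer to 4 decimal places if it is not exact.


SJF order (ascending): [2, 7, 13, 13, 14]
Completion times:
  Job 1: burst=2, C=2
  Job 2: burst=7, C=9
  Job 3: burst=13, C=22
  Job 4: burst=13, C=35
  Job 5: burst=14, C=49
Average completion = 117/5 = 23.4

23.4


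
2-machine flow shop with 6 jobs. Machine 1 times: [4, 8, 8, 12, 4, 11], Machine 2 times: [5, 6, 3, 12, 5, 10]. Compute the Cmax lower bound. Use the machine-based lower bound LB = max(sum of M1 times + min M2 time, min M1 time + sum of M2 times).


LB1 = sum(M1 times) + min(M2 times) = 47 + 3 = 50
LB2 = min(M1 times) + sum(M2 times) = 4 + 41 = 45
Lower bound = max(LB1, LB2) = max(50, 45) = 50

50


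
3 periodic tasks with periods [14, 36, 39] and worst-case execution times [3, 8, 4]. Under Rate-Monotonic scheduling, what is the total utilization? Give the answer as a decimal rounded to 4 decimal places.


Compute individual utilizations (exact fractions):
  Task 1: C/T = 3/14 (approx. 0.2143)
  Task 2: C/T = 8/36 = 2/9 (approx. 0.2222)
  Task 3: C/T = 4/39 (approx. 0.1026)
Total utilization U = 3/14 + 2/9 + 4/39 = 883/1638
Rounded to 4 decimal places: U = 0.5391
RM (Liu & Layland) bound for 3 tasks = 0.779763; compare with U = 883/1638 (approx. 0.539072)
U <= bound, so schedulable by RM sufficient condition.

0.5391


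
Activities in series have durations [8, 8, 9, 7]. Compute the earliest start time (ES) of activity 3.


Activity 3 starts after activities 1 through 2 complete.
Predecessor durations: [8, 8]
ES = 8 + 8 = 16

16


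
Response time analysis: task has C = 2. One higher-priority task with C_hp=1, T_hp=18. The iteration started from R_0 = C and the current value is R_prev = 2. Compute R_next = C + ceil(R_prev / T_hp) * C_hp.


R_next = C + ceil(R_prev / T_hp) * C_hp
ceil(2 / 18) = ceil(0.1111) = 1
Interference = 1 * 1 = 1
R_next = 2 + 1 = 3

3


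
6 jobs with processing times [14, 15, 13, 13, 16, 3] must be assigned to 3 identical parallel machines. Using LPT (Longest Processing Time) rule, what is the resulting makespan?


Sort jobs in decreasing order (LPT): [16, 15, 14, 13, 13, 3]
Assign each job to the least loaded machine:
  Machine 1: jobs [16, 3], load = 19
  Machine 2: jobs [15, 13], load = 28
  Machine 3: jobs [14, 13], load = 27
Makespan = max load = 28

28


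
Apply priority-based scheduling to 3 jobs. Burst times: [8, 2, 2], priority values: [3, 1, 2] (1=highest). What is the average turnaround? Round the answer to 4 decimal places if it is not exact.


Sort by priority (ascending = highest first):
Order: [(1, 2), (2, 2), (3, 8)]
Completion times:
  Priority 1, burst=2, C=2
  Priority 2, burst=2, C=4
  Priority 3, burst=8, C=12
Average turnaround = 18/3 = 6.0

6.0


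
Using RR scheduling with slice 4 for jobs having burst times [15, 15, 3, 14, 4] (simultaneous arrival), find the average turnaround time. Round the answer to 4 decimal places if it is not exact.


Time quantum = 4
Execution trace:
  J1 runs 4 units, time = 4
  J2 runs 4 units, time = 8
  J3 runs 3 units, time = 11
  J4 runs 4 units, time = 15
  J5 runs 4 units, time = 19
  J1 runs 4 units, time = 23
  J2 runs 4 units, time = 27
  J4 runs 4 units, time = 31
  J1 runs 4 units, time = 35
  J2 runs 4 units, time = 39
  J4 runs 4 units, time = 43
  J1 runs 3 units, time = 46
  J2 runs 3 units, time = 49
  J4 runs 2 units, time = 51
Finish times: [46, 49, 11, 51, 19]
Average turnaround = 176/5 = 35.2

35.2


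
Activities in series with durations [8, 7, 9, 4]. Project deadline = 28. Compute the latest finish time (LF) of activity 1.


LF(activity 1) = deadline - sum of successor durations
Successors: activities 2 through 4 with durations [7, 9, 4]
Sum of successor durations = 20
LF = 28 - 20 = 8

8


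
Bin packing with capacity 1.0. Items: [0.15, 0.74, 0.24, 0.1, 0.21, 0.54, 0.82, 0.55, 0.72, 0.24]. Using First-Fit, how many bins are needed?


Place items sequentially using First-Fit:
  Item 0.15 -> new Bin 1
  Item 0.74 -> Bin 1 (now 0.89)
  Item 0.24 -> new Bin 2
  Item 0.1 -> Bin 1 (now 0.99)
  Item 0.21 -> Bin 2 (now 0.45)
  Item 0.54 -> Bin 2 (now 0.99)
  Item 0.82 -> new Bin 3
  Item 0.55 -> new Bin 4
  Item 0.72 -> new Bin 5
  Item 0.24 -> Bin 4 (now 0.79)
Total bins used = 5

5


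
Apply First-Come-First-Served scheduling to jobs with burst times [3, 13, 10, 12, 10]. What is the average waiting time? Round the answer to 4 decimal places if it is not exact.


FCFS order (as given): [3, 13, 10, 12, 10]
Waiting times:
  Job 1: wait = 0
  Job 2: wait = 3
  Job 3: wait = 16
  Job 4: wait = 26
  Job 5: wait = 38
Sum of waiting times = 83
Average waiting time = 83/5 = 16.6

16.6


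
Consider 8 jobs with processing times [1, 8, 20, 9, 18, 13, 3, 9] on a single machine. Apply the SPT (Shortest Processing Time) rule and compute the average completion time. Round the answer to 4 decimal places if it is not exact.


Sort jobs by processing time (SPT order): [1, 3, 8, 9, 9, 13, 18, 20]
Compute completion times sequentially:
  Job 1: processing = 1, completes at 1
  Job 2: processing = 3, completes at 4
  Job 3: processing = 8, completes at 12
  Job 4: processing = 9, completes at 21
  Job 5: processing = 9, completes at 30
  Job 6: processing = 13, completes at 43
  Job 7: processing = 18, completes at 61
  Job 8: processing = 20, completes at 81
Sum of completion times = 253
Average completion time = 253/8 = 31.625

31.625


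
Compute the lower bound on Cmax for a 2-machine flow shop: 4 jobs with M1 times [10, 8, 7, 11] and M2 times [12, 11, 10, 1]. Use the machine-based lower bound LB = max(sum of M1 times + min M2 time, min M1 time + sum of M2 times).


LB1 = sum(M1 times) + min(M2 times) = 36 + 1 = 37
LB2 = min(M1 times) + sum(M2 times) = 7 + 34 = 41
Lower bound = max(LB1, LB2) = max(37, 41) = 41

41


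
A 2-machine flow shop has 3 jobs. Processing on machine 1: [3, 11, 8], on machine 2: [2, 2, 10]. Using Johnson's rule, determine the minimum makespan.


Apply Johnson's rule:
  Group 1 (a <= b): [(3, 8, 10)]
  Group 2 (a > b): [(1, 3, 2), (2, 11, 2)]
Optimal job order: [3, 1, 2]
Schedule:
  Job 3: M1 done at 8, M2 done at 18
  Job 1: M1 done at 11, M2 done at 20
  Job 2: M1 done at 22, M2 done at 24
Makespan = 24

24


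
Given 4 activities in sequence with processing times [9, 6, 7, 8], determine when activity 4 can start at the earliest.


Activity 4 starts after activities 1 through 3 complete.
Predecessor durations: [9, 6, 7]
ES = 9 + 6 + 7 = 22

22


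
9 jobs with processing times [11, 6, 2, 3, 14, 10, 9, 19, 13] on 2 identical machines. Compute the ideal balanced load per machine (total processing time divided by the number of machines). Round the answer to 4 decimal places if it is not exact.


Total processing time = 11 + 6 + 2 + 3 + 14 + 10 + 9 + 19 + 13 = 87
Number of machines = 2
Ideal balanced load = 87 / 2 = 43.5

43.5


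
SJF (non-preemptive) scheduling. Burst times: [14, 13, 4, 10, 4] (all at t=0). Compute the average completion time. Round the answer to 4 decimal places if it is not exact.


SJF order (ascending): [4, 4, 10, 13, 14]
Completion times:
  Job 1: burst=4, C=4
  Job 2: burst=4, C=8
  Job 3: burst=10, C=18
  Job 4: burst=13, C=31
  Job 5: burst=14, C=45
Average completion = 106/5 = 21.2

21.2


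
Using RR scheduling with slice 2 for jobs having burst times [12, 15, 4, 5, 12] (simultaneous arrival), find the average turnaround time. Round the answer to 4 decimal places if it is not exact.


Time quantum = 2
Execution trace:
  J1 runs 2 units, time = 2
  J2 runs 2 units, time = 4
  J3 runs 2 units, time = 6
  J4 runs 2 units, time = 8
  J5 runs 2 units, time = 10
  J1 runs 2 units, time = 12
  J2 runs 2 units, time = 14
  J3 runs 2 units, time = 16
  J4 runs 2 units, time = 18
  J5 runs 2 units, time = 20
  J1 runs 2 units, time = 22
  J2 runs 2 units, time = 24
  J4 runs 1 units, time = 25
  J5 runs 2 units, time = 27
  J1 runs 2 units, time = 29
  J2 runs 2 units, time = 31
  J5 runs 2 units, time = 33
  J1 runs 2 units, time = 35
  J2 runs 2 units, time = 37
  J5 runs 2 units, time = 39
  J1 runs 2 units, time = 41
  J2 runs 2 units, time = 43
  J5 runs 2 units, time = 45
  J2 runs 2 units, time = 47
  J2 runs 1 units, time = 48
Finish times: [41, 48, 16, 25, 45]
Average turnaround = 175/5 = 35.0

35.0


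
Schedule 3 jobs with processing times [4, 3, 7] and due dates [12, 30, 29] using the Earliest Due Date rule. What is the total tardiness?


Sort by due date (EDD order): [(4, 12), (7, 29), (3, 30)]
Compute completion times and tardiness:
  Job 1: p=4, d=12, C=4, tardiness=max(0,4-12)=0
  Job 2: p=7, d=29, C=11, tardiness=max(0,11-29)=0
  Job 3: p=3, d=30, C=14, tardiness=max(0,14-30)=0
Total tardiness = 0

0


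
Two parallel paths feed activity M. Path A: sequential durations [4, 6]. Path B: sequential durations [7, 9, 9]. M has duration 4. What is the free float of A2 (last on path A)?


ES(A2) = sum of predecessors on chain A = 4
EF(A2) = ES + duration = 4 + 6 = 10
Successor of A2 is M. ES(M) = max(sum(A), sum(B)) = max(10, 25) = 25
Free float = ES(successor) - EF(current) = 25 - 10 = 15

15


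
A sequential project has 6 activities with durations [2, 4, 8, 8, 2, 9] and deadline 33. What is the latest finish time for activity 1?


LF(activity 1) = deadline - sum of successor durations
Successors: activities 2 through 6 with durations [4, 8, 8, 2, 9]
Sum of successor durations = 31
LF = 33 - 31 = 2

2


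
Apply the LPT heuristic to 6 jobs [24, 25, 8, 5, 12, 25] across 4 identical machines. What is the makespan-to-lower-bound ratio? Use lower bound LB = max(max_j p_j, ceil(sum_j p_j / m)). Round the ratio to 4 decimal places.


LPT order: [25, 25, 24, 12, 8, 5]
Machine loads after assignment: [25, 25, 24, 25]
LPT makespan = 25
Lower bound = max(max_job, ceil(total/4)) = max(25, 25) = 25
Ratio = 25 / 25 = 1.0

1.0


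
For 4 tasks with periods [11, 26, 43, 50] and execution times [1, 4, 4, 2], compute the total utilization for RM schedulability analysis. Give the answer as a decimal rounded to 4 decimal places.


Compute individual utilizations (exact fractions):
  Task 1: C/T = 1/11 (approx. 0.0909)
  Task 2: C/T = 4/26 = 2/13 (approx. 0.1538)
  Task 3: C/T = 4/43 (approx. 0.093)
  Task 4: C/T = 2/50 = 1/25 (approx. 0.04)
Total utilization U = 1/11 + 2/13 + 4/43 + 1/25 = 58074/153725
Rounded to 4 decimal places: U = 0.3778
RM (Liu & Layland) bound for 4 tasks = 0.756828; compare with U = 58074/153725 (approx. 0.377779)
U <= bound, so schedulable by RM sufficient condition.

0.3778


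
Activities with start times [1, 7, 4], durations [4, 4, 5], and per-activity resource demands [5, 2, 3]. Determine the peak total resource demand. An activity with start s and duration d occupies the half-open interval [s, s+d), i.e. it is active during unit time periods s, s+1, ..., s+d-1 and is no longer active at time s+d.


Each activity i is active on [start_i, start_i + duration_i).
Compute total resource usage per time slot:
  t=0: active resources = [], total = 0
  t=1: active resources = [5], total = 5
  t=2: active resources = [5], total = 5
  t=3: active resources = [5], total = 5
  t=4: active resources = [5, 3], total = 8
  t=5: active resources = [3], total = 3
  t=6: active resources = [3], total = 3
  t=7: active resources = [2, 3], total = 5
  t=8: active resources = [2, 3], total = 5
  t=9: active resources = [2], total = 2
  t=10: active resources = [2], total = 2
Peak resource demand = 8

8


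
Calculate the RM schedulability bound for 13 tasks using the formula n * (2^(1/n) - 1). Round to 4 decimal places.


Compute 2^(1/13) = 1.0547660765
Subtract 1: 1.0547660765 - 1 = 0.0547660765
Multiply by n: 13 * 0.0547660765 = 0.7119589945
Round to 4 dp: 0.7120

0.7120


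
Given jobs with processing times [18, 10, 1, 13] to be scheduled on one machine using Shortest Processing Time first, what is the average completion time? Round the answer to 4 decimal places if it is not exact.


Sort jobs by processing time (SPT order): [1, 10, 13, 18]
Compute completion times sequentially:
  Job 1: processing = 1, completes at 1
  Job 2: processing = 10, completes at 11
  Job 3: processing = 13, completes at 24
  Job 4: processing = 18, completes at 42
Sum of completion times = 78
Average completion time = 78/4 = 19.5

19.5


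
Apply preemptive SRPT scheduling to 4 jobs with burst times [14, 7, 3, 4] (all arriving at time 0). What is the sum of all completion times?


Since all jobs arrive at t=0, SRPT equals SPT ordering.
SPT order: [3, 4, 7, 14]
Completion times:
  Job 1: p=3, C=3
  Job 2: p=4, C=7
  Job 3: p=7, C=14
  Job 4: p=14, C=28
Total completion time = 3 + 7 + 14 + 28 = 52

52


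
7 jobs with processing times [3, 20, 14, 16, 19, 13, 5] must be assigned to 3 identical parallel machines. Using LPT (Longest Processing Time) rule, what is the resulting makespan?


Sort jobs in decreasing order (LPT): [20, 19, 16, 14, 13, 5, 3]
Assign each job to the least loaded machine:
  Machine 1: jobs [20, 5, 3], load = 28
  Machine 2: jobs [19, 13], load = 32
  Machine 3: jobs [16, 14], load = 30
Makespan = max load = 32

32


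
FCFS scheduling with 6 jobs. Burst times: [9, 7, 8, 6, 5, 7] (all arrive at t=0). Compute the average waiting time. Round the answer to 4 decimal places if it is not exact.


FCFS order (as given): [9, 7, 8, 6, 5, 7]
Waiting times:
  Job 1: wait = 0
  Job 2: wait = 9
  Job 3: wait = 16
  Job 4: wait = 24
  Job 5: wait = 30
  Job 6: wait = 35
Sum of waiting times = 114
Average waiting time = 114/6 = 19.0

19.0


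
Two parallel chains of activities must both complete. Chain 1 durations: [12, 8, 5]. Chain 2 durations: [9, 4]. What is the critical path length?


Path A total = 12 + 8 + 5 = 25
Path B total = 9 + 4 = 13
Critical path = longest path = max(25, 13) = 25

25


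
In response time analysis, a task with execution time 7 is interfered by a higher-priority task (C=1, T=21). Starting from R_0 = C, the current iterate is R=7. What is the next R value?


R_next = C + ceil(R_prev / T_hp) * C_hp
ceil(7 / 21) = ceil(0.3333) = 1
Interference = 1 * 1 = 1
R_next = 7 + 1 = 8

8


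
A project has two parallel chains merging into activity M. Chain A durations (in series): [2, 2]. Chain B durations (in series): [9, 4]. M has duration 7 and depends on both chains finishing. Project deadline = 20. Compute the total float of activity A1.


Forward pass: ES(A1) = sum of predecessors on chain A = 0
EF = ES + duration = 0 + 2 = 2
Backward pass: LF(M) = deadline = 20; LS(M) = 20 - 7 = 13
LF(A1) = LS(M) - sum(successors on chain A) = 13 - 2 = 11
LS = LF - duration = 11 - 2 = 9
Total float = LS - ES = 9 - 0 = 9

9


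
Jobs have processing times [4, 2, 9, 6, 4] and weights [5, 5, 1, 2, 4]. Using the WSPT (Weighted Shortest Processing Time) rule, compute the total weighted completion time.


Compute p/w ratios and sort ascending (WSPT): [(2, 5), (4, 5), (4, 4), (6, 2), (9, 1)]
Compute weighted completion times:
  Job (p=2,w=5): C=2, w*C=5*2=10
  Job (p=4,w=5): C=6, w*C=5*6=30
  Job (p=4,w=4): C=10, w*C=4*10=40
  Job (p=6,w=2): C=16, w*C=2*16=32
  Job (p=9,w=1): C=25, w*C=1*25=25
Total weighted completion time = 137

137


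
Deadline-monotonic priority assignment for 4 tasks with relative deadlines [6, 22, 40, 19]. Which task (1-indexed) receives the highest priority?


Sort tasks by relative deadline (ascending):
  Task 1: deadline = 6
  Task 4: deadline = 19
  Task 2: deadline = 22
  Task 3: deadline = 40
Priority order (highest first): [1, 4, 2, 3]
Highest priority task = 1

1


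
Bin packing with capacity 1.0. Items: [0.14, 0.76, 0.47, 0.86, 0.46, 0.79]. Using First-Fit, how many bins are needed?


Place items sequentially using First-Fit:
  Item 0.14 -> new Bin 1
  Item 0.76 -> Bin 1 (now 0.9)
  Item 0.47 -> new Bin 2
  Item 0.86 -> new Bin 3
  Item 0.46 -> Bin 2 (now 0.93)
  Item 0.79 -> new Bin 4
Total bins used = 4

4


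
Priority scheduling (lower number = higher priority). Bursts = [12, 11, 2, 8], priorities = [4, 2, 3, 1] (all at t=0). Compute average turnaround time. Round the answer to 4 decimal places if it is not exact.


Sort by priority (ascending = highest first):
Order: [(1, 8), (2, 11), (3, 2), (4, 12)]
Completion times:
  Priority 1, burst=8, C=8
  Priority 2, burst=11, C=19
  Priority 3, burst=2, C=21
  Priority 4, burst=12, C=33
Average turnaround = 81/4 = 20.25

20.25


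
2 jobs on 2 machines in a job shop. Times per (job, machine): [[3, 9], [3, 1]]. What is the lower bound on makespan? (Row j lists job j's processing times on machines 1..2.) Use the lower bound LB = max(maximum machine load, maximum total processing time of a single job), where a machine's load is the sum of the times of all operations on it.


Machine loads:
  Machine 1: 3 + 3 = 6
  Machine 2: 9 + 1 = 10
Max machine load = 10
Job totals:
  Job 1: 12
  Job 2: 4
Max job total = 12
Lower bound = max(10, 12) = 12

12


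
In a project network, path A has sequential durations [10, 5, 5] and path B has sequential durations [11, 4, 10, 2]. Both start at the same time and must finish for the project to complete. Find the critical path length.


Path A total = 10 + 5 + 5 = 20
Path B total = 11 + 4 + 10 + 2 = 27
Critical path = longest path = max(20, 27) = 27

27


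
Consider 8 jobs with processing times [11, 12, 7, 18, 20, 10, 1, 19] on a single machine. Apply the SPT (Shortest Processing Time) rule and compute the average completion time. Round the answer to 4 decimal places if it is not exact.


Sort jobs by processing time (SPT order): [1, 7, 10, 11, 12, 18, 19, 20]
Compute completion times sequentially:
  Job 1: processing = 1, completes at 1
  Job 2: processing = 7, completes at 8
  Job 3: processing = 10, completes at 18
  Job 4: processing = 11, completes at 29
  Job 5: processing = 12, completes at 41
  Job 6: processing = 18, completes at 59
  Job 7: processing = 19, completes at 78
  Job 8: processing = 20, completes at 98
Sum of completion times = 332
Average completion time = 332/8 = 41.5

41.5


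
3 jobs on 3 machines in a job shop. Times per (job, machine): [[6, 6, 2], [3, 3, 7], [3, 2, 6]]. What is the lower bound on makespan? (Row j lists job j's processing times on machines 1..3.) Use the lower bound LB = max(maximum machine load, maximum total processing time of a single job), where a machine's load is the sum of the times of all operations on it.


Machine loads:
  Machine 1: 6 + 3 + 3 = 12
  Machine 2: 6 + 3 + 2 = 11
  Machine 3: 2 + 7 + 6 = 15
Max machine load = 15
Job totals:
  Job 1: 14
  Job 2: 13
  Job 3: 11
Max job total = 14
Lower bound = max(15, 14) = 15

15


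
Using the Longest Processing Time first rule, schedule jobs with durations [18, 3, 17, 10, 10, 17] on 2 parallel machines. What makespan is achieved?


Sort jobs in decreasing order (LPT): [18, 17, 17, 10, 10, 3]
Assign each job to the least loaded machine:
  Machine 1: jobs [18, 10, 10], load = 38
  Machine 2: jobs [17, 17, 3], load = 37
Makespan = max load = 38

38


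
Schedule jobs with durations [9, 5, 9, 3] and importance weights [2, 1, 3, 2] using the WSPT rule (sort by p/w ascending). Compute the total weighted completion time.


Compute p/w ratios and sort ascending (WSPT): [(3, 2), (9, 3), (9, 2), (5, 1)]
Compute weighted completion times:
  Job (p=3,w=2): C=3, w*C=2*3=6
  Job (p=9,w=3): C=12, w*C=3*12=36
  Job (p=9,w=2): C=21, w*C=2*21=42
  Job (p=5,w=1): C=26, w*C=1*26=26
Total weighted completion time = 110

110


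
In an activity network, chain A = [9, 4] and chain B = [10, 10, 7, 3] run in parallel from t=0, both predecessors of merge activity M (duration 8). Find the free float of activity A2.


ES(A2) = sum of predecessors on chain A = 9
EF(A2) = ES + duration = 9 + 4 = 13
Successor of A2 is M. ES(M) = max(sum(A), sum(B)) = max(13, 30) = 30
Free float = ES(successor) - EF(current) = 30 - 13 = 17

17


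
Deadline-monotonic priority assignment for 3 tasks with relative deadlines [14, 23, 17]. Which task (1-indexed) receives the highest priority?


Sort tasks by relative deadline (ascending):
  Task 1: deadline = 14
  Task 3: deadline = 17
  Task 2: deadline = 23
Priority order (highest first): [1, 3, 2]
Highest priority task = 1

1


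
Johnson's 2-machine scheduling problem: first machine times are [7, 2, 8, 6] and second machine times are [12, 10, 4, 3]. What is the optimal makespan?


Apply Johnson's rule:
  Group 1 (a <= b): [(2, 2, 10), (1, 7, 12)]
  Group 2 (a > b): [(3, 8, 4), (4, 6, 3)]
Optimal job order: [2, 1, 3, 4]
Schedule:
  Job 2: M1 done at 2, M2 done at 12
  Job 1: M1 done at 9, M2 done at 24
  Job 3: M1 done at 17, M2 done at 28
  Job 4: M1 done at 23, M2 done at 31
Makespan = 31

31


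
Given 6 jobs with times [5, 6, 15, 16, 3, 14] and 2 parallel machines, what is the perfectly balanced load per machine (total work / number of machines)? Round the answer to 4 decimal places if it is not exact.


Total processing time = 5 + 6 + 15 + 16 + 3 + 14 = 59
Number of machines = 2
Ideal balanced load = 59 / 2 = 29.5

29.5


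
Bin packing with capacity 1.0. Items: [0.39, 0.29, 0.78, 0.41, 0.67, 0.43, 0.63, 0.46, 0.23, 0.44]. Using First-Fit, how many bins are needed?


Place items sequentially using First-Fit:
  Item 0.39 -> new Bin 1
  Item 0.29 -> Bin 1 (now 0.68)
  Item 0.78 -> new Bin 2
  Item 0.41 -> new Bin 3
  Item 0.67 -> new Bin 4
  Item 0.43 -> Bin 3 (now 0.84)
  Item 0.63 -> new Bin 5
  Item 0.46 -> new Bin 6
  Item 0.23 -> Bin 1 (now 0.91)
  Item 0.44 -> Bin 6 (now 0.9)
Total bins used = 6

6


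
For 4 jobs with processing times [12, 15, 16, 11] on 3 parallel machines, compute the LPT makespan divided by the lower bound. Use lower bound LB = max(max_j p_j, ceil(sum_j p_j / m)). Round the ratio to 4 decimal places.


LPT order: [16, 15, 12, 11]
Machine loads after assignment: [16, 15, 23]
LPT makespan = 23
Lower bound = max(max_job, ceil(total/3)) = max(16, 18) = 18
Ratio = 23 / 18 = 1.2778

1.2778


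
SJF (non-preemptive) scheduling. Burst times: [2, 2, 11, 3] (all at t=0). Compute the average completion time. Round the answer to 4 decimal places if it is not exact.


SJF order (ascending): [2, 2, 3, 11]
Completion times:
  Job 1: burst=2, C=2
  Job 2: burst=2, C=4
  Job 3: burst=3, C=7
  Job 4: burst=11, C=18
Average completion = 31/4 = 7.75

7.75


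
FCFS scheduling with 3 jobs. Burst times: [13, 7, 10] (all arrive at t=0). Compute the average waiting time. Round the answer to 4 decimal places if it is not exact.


FCFS order (as given): [13, 7, 10]
Waiting times:
  Job 1: wait = 0
  Job 2: wait = 13
  Job 3: wait = 20
Sum of waiting times = 33
Average waiting time = 33/3 = 11.0

11.0


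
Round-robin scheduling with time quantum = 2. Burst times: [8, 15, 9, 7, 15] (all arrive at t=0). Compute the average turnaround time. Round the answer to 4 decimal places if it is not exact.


Time quantum = 2
Execution trace:
  J1 runs 2 units, time = 2
  J2 runs 2 units, time = 4
  J3 runs 2 units, time = 6
  J4 runs 2 units, time = 8
  J5 runs 2 units, time = 10
  J1 runs 2 units, time = 12
  J2 runs 2 units, time = 14
  J3 runs 2 units, time = 16
  J4 runs 2 units, time = 18
  J5 runs 2 units, time = 20
  J1 runs 2 units, time = 22
  J2 runs 2 units, time = 24
  J3 runs 2 units, time = 26
  J4 runs 2 units, time = 28
  J5 runs 2 units, time = 30
  J1 runs 2 units, time = 32
  J2 runs 2 units, time = 34
  J3 runs 2 units, time = 36
  J4 runs 1 units, time = 37
  J5 runs 2 units, time = 39
  J2 runs 2 units, time = 41
  J3 runs 1 units, time = 42
  J5 runs 2 units, time = 44
  J2 runs 2 units, time = 46
  J5 runs 2 units, time = 48
  J2 runs 2 units, time = 50
  J5 runs 2 units, time = 52
  J2 runs 1 units, time = 53
  J5 runs 1 units, time = 54
Finish times: [32, 53, 42, 37, 54]
Average turnaround = 218/5 = 43.6

43.6


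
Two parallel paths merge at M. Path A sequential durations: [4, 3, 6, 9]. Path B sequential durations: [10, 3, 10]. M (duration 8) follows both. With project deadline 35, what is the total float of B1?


Forward pass: ES(B1) = sum of predecessors on chain B = 0
EF = ES + duration = 0 + 10 = 10
Backward pass: LF(M) = deadline = 35; LS(M) = 35 - 8 = 27
LF(B1) = LS(M) - sum(successors on chain B) = 27 - 13 = 14
LS = LF - duration = 14 - 10 = 4
Total float = LS - ES = 4 - 0 = 4

4


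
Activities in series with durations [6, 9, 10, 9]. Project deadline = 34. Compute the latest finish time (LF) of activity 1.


LF(activity 1) = deadline - sum of successor durations
Successors: activities 2 through 4 with durations [9, 10, 9]
Sum of successor durations = 28
LF = 34 - 28 = 6

6


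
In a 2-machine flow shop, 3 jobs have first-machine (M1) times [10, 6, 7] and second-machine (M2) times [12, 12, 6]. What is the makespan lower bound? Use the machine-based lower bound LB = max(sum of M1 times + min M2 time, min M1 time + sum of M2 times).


LB1 = sum(M1 times) + min(M2 times) = 23 + 6 = 29
LB2 = min(M1 times) + sum(M2 times) = 6 + 30 = 36
Lower bound = max(LB1, LB2) = max(29, 36) = 36

36


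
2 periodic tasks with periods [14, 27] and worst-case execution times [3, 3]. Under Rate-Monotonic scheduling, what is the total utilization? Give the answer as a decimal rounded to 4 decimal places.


Compute individual utilizations (exact fractions):
  Task 1: C/T = 3/14 (approx. 0.2143)
  Task 2: C/T = 3/27 = 1/9 (approx. 0.1111)
Total utilization U = 3/14 + 1/9 = 41/126
Rounded to 4 decimal places: U = 0.3254
RM (Liu & Layland) bound for 2 tasks = 0.828427; compare with U = 41/126 (approx. 0.325397)
U <= bound, so schedulable by RM sufficient condition.

0.3254


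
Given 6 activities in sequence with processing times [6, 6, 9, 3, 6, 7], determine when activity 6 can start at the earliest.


Activity 6 starts after activities 1 through 5 complete.
Predecessor durations: [6, 6, 9, 3, 6]
ES = 6 + 6 + 9 + 3 + 6 = 30

30


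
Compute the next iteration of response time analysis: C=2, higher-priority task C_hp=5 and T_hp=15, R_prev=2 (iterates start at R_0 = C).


R_next = C + ceil(R_prev / T_hp) * C_hp
ceil(2 / 15) = ceil(0.1333) = 1
Interference = 1 * 5 = 5
R_next = 2 + 5 = 7

7


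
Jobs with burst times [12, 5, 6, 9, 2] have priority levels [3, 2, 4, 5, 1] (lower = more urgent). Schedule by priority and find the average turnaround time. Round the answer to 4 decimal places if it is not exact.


Sort by priority (ascending = highest first):
Order: [(1, 2), (2, 5), (3, 12), (4, 6), (5, 9)]
Completion times:
  Priority 1, burst=2, C=2
  Priority 2, burst=5, C=7
  Priority 3, burst=12, C=19
  Priority 4, burst=6, C=25
  Priority 5, burst=9, C=34
Average turnaround = 87/5 = 17.4

17.4


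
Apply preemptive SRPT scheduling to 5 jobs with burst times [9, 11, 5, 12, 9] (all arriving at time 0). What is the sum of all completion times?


Since all jobs arrive at t=0, SRPT equals SPT ordering.
SPT order: [5, 9, 9, 11, 12]
Completion times:
  Job 1: p=5, C=5
  Job 2: p=9, C=14
  Job 3: p=9, C=23
  Job 4: p=11, C=34
  Job 5: p=12, C=46
Total completion time = 5 + 14 + 23 + 34 + 46 = 122

122


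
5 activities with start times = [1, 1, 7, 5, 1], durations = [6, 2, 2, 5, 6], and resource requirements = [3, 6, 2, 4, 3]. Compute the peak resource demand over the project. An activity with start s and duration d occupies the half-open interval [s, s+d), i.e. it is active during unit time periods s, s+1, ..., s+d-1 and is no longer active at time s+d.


Each activity i is active on [start_i, start_i + duration_i).
Compute total resource usage per time slot:
  t=0: active resources = [], total = 0
  t=1: active resources = [3, 6, 3], total = 12
  t=2: active resources = [3, 6, 3], total = 12
  t=3: active resources = [3, 3], total = 6
  t=4: active resources = [3, 3], total = 6
  t=5: active resources = [3, 4, 3], total = 10
  t=6: active resources = [3, 4, 3], total = 10
  t=7: active resources = [2, 4], total = 6
  t=8: active resources = [2, 4], total = 6
  t=9: active resources = [4], total = 4
Peak resource demand = 12

12


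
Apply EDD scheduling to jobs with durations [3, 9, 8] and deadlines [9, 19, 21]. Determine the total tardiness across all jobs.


Sort by due date (EDD order): [(3, 9), (9, 19), (8, 21)]
Compute completion times and tardiness:
  Job 1: p=3, d=9, C=3, tardiness=max(0,3-9)=0
  Job 2: p=9, d=19, C=12, tardiness=max(0,12-19)=0
  Job 3: p=8, d=21, C=20, tardiness=max(0,20-21)=0
Total tardiness = 0

0
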